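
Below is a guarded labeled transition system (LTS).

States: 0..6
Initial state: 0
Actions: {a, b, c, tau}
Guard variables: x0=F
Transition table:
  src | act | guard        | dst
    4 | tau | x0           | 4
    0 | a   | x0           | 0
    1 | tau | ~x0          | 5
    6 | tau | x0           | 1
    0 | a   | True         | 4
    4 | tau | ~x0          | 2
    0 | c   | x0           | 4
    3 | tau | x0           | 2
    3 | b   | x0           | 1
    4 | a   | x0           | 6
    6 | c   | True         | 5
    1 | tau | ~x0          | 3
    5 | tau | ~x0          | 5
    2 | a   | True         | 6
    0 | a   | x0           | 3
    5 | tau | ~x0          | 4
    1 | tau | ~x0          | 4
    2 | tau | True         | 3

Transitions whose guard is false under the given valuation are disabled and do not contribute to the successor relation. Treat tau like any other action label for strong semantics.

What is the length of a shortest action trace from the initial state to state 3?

Breadth-first toward 3:
  depth 0: {0}
  depth 1: {4}
  depth 2: {2}
  depth 3: {3,6}
first hit 3 at d=3 via a·tau·tau

Answer: 3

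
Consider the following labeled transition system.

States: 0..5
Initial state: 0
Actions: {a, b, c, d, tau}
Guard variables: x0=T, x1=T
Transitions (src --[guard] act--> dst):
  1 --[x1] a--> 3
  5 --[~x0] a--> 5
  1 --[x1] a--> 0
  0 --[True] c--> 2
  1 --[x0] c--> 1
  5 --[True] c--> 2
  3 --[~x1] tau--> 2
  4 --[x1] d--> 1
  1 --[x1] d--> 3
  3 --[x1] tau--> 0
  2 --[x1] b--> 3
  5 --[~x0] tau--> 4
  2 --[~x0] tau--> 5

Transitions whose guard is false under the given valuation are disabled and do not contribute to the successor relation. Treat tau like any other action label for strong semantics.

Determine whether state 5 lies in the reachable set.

9 transition(s) survive guard evaluation.
depth 0: {0}
depth 1: {2}  now seen {0,2}
depth 2: {3}  now seen {0,2,3}
Reachable = {0,2,3}

Answer: UNREACHABLE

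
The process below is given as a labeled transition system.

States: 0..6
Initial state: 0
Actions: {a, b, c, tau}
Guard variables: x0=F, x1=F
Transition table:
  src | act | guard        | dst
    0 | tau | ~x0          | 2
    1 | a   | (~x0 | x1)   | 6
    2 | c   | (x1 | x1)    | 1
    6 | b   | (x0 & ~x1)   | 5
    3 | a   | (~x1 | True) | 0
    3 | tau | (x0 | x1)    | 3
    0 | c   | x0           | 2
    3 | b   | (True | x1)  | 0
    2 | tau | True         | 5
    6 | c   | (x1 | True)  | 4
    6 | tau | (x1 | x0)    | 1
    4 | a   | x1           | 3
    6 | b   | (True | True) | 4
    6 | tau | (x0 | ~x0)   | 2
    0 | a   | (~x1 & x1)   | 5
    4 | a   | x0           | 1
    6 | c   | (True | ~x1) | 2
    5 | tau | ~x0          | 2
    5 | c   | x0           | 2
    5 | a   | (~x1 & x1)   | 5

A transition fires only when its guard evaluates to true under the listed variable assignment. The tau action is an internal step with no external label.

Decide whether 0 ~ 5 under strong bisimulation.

Bisimulation quotient by refinement:
  π0 = {{0,1,2,3,4,5,6}}
  π1 = {{0,2,5},{1},{3},{4},{6}}
Fixed point at round 2; 5 class(es).
[0]={0,2,5}  [5]={0,2,5}

Answer: BISIMILAR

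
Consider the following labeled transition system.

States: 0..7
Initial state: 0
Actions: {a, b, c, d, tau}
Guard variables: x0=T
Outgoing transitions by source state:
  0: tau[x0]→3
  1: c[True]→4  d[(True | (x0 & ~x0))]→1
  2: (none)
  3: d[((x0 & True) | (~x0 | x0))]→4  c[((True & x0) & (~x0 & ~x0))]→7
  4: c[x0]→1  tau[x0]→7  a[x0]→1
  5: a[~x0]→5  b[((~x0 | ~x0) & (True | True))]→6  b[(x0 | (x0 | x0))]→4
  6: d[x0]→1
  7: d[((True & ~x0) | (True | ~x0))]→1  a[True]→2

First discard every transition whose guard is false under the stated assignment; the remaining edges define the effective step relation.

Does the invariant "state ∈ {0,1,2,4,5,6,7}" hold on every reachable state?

Inv-set: {0,1,2,4,5,6,7}
R = {0,1,2,3,4,7}
  0: ✓
  1: ✓
  2: ✓
  3: outside
  4: ✓
  7: ✓
counterexample path to 3: tau

Answer: INVARIANT VIOLATED at state 3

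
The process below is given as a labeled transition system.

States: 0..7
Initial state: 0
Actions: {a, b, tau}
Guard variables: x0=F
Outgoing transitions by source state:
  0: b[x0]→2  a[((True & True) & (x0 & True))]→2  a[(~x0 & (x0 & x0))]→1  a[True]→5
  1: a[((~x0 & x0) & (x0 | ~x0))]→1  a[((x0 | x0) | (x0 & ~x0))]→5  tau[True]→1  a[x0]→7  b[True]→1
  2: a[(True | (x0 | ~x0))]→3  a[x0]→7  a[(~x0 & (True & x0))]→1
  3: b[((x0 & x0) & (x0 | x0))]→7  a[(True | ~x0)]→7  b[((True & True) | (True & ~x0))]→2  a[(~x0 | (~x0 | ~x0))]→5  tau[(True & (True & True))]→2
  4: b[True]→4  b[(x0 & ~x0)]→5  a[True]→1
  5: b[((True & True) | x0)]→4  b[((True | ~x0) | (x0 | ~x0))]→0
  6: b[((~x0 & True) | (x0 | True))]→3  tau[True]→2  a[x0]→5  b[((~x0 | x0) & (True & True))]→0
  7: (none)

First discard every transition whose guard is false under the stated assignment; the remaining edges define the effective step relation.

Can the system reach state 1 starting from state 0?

After dropping false guards: 15 live edges.
depth 0: {0}
depth 1: {5}  cumulative {0,5}
depth 2: {4}  cumulative {0,4,5}
depth 3: {1}  cumulative {0,1,4,5}
R = {0,1,4,5}
Path to 1: a·b·a

Answer: REACHABLE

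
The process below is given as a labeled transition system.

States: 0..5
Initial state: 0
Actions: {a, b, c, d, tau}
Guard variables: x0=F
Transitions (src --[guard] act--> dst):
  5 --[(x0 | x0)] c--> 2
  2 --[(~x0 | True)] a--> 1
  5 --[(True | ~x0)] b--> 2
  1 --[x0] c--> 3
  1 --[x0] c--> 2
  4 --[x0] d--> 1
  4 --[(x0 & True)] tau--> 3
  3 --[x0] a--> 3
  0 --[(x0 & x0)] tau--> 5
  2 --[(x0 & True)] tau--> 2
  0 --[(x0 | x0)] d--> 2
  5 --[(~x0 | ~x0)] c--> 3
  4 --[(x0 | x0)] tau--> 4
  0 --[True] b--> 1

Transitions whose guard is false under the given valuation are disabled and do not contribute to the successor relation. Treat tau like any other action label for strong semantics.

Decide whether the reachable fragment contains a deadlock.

R = {0,1}
  0: b→1  [deg 1]
  1: ∅  [deadlock]
witness 1: b

Answer: DEADLOCK at state 1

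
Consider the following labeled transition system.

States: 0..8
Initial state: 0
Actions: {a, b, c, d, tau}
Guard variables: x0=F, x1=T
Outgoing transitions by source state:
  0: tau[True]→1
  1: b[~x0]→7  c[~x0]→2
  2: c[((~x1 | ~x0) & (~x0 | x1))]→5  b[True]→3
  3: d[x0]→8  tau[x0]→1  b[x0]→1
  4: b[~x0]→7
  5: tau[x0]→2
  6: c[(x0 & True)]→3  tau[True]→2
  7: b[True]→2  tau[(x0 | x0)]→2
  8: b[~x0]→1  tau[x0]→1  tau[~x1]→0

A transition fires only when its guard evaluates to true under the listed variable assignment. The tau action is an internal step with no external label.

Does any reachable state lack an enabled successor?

R = {0,1,2,3,5,7}
  0: tau→1  [1 out]
  1: b→7  c→2  [2 out]
  2: b→3  c→5  [2 out]
  3: ∅  [no exit]
  5: ∅  [no exit]
  7: b→2  [1 out]
trace reaching 3: tau·c·b

Answer: DEADLOCK at state 3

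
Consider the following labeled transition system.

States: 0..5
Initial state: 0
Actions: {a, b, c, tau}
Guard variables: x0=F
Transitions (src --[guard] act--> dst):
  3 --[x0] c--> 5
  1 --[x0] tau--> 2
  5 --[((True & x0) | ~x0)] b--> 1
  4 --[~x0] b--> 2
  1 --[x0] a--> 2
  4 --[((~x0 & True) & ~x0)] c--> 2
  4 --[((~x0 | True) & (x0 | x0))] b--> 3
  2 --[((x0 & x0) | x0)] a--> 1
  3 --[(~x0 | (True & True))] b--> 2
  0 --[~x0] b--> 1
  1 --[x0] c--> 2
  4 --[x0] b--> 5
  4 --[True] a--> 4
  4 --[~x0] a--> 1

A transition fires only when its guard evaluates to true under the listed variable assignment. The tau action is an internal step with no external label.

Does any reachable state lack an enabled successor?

Reach set: {0,1}
  0: b→1  [1 out]
  1: ∅  [deadlock]
witness 1: b

Answer: DEADLOCK at state 1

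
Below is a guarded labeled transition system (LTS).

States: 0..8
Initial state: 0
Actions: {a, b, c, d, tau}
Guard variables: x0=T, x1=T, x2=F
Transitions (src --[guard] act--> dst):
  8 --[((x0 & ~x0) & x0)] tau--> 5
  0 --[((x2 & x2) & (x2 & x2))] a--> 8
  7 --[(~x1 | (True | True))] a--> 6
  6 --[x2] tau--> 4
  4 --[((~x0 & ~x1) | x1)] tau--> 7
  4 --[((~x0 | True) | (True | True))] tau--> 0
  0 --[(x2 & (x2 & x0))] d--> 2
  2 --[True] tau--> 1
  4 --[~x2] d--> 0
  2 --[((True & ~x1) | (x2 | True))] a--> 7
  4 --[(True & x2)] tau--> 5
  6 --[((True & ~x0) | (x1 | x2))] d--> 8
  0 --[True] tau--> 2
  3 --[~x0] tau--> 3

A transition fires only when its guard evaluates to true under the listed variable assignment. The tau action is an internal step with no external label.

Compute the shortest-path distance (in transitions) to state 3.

BFS to 3:
  depth 0: {0}
  depth 1: {2}
  depth 2: {1,7}
  depth 3: {6}
  depth 4: {8}
3 never appears.

Answer: UNREACHABLE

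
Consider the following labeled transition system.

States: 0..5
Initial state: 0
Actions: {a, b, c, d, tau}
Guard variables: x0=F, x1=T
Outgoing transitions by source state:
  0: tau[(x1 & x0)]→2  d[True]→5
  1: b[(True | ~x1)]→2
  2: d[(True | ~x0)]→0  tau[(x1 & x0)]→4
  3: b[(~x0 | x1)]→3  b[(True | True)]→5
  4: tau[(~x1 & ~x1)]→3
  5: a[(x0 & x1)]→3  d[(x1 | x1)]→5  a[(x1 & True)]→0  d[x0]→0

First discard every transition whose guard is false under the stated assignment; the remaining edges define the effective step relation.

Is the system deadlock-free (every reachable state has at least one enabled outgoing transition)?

Answer: DEADLOCK-FREE

Trace:
R = {0,5}
  0: d→5  [deg 1]
  5: a→0  d→5  [deg 2]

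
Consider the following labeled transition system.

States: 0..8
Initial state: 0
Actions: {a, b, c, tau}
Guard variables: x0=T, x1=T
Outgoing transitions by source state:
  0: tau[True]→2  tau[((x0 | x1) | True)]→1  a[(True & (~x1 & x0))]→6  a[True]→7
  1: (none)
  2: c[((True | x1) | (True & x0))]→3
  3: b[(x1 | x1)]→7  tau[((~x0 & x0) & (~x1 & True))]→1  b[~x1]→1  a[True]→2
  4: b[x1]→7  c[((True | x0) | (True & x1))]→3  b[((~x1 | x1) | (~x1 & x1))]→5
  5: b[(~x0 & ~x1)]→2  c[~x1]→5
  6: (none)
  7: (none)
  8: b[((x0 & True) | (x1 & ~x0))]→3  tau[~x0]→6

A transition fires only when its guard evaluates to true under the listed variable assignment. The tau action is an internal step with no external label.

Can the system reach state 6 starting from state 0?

Answer: UNREACHABLE

Working:
After dropping false guards: 10 live edges.
L0 = {0}
L1 = {1,2,7}  total {0,1,2,7}
L2 = {3}  total {0,1,2,3,7}
R = {0,1,2,3,7}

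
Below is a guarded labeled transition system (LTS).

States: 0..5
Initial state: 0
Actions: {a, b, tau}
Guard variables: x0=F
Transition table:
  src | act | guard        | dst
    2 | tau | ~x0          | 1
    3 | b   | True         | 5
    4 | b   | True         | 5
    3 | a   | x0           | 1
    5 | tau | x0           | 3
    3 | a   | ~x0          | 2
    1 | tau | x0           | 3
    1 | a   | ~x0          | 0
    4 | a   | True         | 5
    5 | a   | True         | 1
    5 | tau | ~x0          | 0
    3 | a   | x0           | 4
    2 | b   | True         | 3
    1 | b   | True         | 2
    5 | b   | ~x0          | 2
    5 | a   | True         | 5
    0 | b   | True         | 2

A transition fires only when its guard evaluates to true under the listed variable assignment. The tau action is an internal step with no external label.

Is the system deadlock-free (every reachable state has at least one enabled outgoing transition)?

Reach set: {0,1,2,3,5}
  0: b→2  [1 out]
  1: a→0  b→2  [2 out]
  2: b→3  tau→1  [2 out]
  3: a→2  b→5  [2 out]
  5: a→1  a→5  b→2  tau→0  [4 out]

Answer: DEADLOCK-FREE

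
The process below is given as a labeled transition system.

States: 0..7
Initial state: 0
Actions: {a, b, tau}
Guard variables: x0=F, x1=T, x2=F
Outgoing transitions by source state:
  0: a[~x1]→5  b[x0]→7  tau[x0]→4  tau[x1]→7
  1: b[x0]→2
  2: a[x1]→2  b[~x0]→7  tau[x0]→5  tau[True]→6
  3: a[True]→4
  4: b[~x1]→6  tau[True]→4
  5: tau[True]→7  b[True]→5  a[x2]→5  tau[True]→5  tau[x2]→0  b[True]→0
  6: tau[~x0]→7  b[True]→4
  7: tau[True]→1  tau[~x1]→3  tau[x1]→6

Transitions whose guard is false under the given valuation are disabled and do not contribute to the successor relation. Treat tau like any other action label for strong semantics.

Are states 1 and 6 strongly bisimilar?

Refine partition for ~:
  round 0: {{0,1,2,3,4,5,6,7}}
  round 1: {{0,4,7},{1},{2},{3},{5,6}}
  round 2: {{0,4},{1},{2},{3},{5},{6},{7}}
  round 3: {{0},{1},{2},{3},{4},{5},{6},{7}}
Fixed point at round 4; 8 class(es).
class of 1: {1}; class of 6: {6}

Answer: NOT BISIMILAR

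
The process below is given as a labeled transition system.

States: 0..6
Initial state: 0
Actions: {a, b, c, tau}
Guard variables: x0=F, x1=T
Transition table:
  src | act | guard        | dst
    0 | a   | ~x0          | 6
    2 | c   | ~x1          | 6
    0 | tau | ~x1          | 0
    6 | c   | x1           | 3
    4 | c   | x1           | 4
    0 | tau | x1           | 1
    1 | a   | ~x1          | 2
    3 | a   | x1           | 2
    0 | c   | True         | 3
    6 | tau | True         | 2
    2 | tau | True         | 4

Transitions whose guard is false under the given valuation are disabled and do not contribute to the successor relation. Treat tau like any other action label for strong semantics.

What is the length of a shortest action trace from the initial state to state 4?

Layered search for 4:
  Layer 0: {0}
  Layer 1: {1,3,6}
  Layer 2: {2}
  Layer 3: {4}
4 enters at depth 3; path a·tau·tau

Answer: 3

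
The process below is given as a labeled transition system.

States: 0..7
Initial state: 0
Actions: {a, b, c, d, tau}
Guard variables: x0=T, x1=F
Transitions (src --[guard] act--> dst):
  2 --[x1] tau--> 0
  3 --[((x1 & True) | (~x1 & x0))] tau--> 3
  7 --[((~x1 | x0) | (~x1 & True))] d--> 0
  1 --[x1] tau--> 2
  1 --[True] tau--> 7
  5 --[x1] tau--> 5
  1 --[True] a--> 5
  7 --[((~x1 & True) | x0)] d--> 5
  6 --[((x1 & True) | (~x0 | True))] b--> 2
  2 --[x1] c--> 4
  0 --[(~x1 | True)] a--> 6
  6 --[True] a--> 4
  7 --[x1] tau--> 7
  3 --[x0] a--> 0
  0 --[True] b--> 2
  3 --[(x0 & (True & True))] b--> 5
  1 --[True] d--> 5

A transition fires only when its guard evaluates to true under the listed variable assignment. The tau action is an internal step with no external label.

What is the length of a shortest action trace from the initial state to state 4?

BFS to 4:
  L0 = {0}
  L1 = {2,6}
  L2 = {4}
depth(4)=2, e.g. a·a

Answer: 2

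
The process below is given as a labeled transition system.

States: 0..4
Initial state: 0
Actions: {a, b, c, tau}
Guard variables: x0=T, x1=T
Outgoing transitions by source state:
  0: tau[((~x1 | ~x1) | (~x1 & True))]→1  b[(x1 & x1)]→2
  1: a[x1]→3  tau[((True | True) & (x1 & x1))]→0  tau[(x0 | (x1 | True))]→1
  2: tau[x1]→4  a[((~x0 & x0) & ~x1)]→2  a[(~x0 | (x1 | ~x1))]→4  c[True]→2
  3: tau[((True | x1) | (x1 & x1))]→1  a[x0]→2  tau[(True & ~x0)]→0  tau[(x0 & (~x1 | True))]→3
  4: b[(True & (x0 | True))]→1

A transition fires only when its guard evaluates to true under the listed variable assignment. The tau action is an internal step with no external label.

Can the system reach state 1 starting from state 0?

Answer: REACHABLE

Analysis:
11 transition(s) survive guard evaluation.
Layer 0: {0}
Layer 1: {2}  now seen {0,2}
Layer 2: {4}  now seen {0,2,4}
Layer 3: {1}  now seen {0,1,2,4}
Layer 4: {3}  now seen {0,1,2,3,4}
Reachable = {0,1,2,3,4}
witness 1: b·tau·b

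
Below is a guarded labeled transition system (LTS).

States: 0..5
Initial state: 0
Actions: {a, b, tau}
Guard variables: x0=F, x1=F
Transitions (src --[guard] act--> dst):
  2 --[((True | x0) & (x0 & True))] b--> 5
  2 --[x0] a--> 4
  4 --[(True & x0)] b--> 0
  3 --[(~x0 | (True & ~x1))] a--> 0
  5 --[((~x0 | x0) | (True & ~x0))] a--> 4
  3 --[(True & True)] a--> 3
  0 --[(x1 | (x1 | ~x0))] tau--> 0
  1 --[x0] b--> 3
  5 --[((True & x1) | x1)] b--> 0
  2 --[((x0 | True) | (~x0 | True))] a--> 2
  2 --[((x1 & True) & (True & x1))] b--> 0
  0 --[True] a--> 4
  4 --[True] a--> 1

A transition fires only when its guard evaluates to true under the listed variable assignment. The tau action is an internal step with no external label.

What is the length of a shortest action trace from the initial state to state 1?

Answer: 2

Trace:
BFS to 1:
  depth 0: {0}
  depth 1: {4}
  depth 2: {1}
depth(1)=2, e.g. a·a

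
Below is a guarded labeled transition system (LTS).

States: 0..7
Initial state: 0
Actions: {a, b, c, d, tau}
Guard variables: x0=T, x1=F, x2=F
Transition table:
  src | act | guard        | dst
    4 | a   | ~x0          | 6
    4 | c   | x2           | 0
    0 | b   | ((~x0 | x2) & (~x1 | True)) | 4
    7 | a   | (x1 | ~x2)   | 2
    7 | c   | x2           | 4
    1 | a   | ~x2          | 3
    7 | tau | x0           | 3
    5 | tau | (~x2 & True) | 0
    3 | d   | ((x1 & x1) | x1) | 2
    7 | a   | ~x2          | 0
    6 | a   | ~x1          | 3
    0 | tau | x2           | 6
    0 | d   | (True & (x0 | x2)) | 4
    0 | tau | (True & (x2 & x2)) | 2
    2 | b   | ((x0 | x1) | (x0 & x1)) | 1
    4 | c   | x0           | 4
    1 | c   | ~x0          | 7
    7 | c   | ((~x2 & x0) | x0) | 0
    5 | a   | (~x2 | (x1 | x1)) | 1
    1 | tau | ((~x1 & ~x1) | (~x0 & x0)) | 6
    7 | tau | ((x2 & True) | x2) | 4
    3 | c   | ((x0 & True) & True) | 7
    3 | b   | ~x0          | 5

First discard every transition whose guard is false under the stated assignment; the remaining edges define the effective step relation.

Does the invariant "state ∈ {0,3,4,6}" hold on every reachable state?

Allowed set {0,3,4,6}
Reach set: {0,4}
  0: safe
  4: safe

Answer: INVARIANT HOLDS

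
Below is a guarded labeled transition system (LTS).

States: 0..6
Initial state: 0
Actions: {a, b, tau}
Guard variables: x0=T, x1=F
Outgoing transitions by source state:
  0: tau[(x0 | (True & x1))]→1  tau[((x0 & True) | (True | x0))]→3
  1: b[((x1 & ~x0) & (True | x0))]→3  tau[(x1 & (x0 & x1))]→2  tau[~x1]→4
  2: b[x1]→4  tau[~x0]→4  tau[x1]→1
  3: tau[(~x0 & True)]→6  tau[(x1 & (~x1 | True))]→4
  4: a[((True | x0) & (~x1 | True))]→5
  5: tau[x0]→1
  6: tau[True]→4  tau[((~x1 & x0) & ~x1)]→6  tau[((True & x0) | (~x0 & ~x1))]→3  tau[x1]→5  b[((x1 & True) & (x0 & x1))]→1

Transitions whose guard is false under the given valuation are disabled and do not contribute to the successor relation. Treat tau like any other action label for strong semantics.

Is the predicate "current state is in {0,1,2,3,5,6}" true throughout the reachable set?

Answer: INVARIANT VIOLATED at state 4

Trace:
Allowed set {0,1,2,3,5,6}
R = {0,1,3,4,5}
  0: ok
  1: ok
  3: ok
  4: ✗ unsafe
  5: ok
counterexample path to 4: tau·tau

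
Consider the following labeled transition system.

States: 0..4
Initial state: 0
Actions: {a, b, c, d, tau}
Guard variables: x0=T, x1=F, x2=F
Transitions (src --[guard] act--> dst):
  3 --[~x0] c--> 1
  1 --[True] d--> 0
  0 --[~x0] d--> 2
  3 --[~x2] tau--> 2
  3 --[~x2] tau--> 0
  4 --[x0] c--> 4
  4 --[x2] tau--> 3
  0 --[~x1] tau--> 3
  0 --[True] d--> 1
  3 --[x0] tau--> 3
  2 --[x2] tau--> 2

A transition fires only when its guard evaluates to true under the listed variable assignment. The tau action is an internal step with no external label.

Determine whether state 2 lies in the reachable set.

7 transition(s) survive guard evaluation.
L0 = {0}
L1 = {1,3}  now seen {0,1,3}
L2 = {2}  now seen {0,1,2,3}
Reachable = {0,1,2,3}
Path to 2: tau·tau

Answer: REACHABLE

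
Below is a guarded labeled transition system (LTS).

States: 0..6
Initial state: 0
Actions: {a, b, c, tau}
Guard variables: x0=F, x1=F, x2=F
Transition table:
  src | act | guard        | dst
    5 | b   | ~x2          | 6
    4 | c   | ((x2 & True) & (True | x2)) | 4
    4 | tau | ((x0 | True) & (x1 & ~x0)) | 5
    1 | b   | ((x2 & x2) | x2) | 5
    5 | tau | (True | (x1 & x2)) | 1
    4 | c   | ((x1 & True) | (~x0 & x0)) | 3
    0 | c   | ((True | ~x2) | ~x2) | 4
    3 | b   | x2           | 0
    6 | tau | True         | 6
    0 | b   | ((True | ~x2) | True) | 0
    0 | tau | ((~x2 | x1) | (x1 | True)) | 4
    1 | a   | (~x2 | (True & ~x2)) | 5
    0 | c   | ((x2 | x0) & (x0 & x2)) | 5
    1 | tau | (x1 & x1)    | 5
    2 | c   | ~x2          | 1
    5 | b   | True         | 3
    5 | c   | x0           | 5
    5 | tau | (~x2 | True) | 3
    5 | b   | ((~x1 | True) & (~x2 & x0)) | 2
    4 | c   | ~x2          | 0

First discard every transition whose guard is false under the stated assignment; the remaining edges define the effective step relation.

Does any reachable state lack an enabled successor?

Answer: DEADLOCK-FREE

Analysis:
Reach set: {0,4}
  0: b→0  c→4  tau→4  [deg 3]
  4: c→0  [deg 1]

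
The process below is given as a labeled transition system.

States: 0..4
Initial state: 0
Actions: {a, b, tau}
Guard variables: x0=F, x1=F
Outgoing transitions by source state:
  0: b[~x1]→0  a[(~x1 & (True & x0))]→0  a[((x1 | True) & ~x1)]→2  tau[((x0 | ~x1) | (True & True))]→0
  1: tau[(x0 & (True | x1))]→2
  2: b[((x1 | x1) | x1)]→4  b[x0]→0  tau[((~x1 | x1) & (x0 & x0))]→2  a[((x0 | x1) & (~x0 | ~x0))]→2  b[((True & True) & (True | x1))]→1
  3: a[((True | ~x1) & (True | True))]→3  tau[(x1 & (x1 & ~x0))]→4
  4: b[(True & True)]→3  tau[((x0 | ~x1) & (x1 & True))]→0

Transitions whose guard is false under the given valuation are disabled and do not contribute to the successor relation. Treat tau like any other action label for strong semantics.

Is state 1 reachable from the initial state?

Answer: REACHABLE

Working:
After dropping false guards: 6 live edges.
Layer 0: {0}
Layer 1: {2}  cumulative {0,2}
Layer 2: {1}  cumulative {0,1,2}
Reachable = {0,1,2}
witness 1: a·b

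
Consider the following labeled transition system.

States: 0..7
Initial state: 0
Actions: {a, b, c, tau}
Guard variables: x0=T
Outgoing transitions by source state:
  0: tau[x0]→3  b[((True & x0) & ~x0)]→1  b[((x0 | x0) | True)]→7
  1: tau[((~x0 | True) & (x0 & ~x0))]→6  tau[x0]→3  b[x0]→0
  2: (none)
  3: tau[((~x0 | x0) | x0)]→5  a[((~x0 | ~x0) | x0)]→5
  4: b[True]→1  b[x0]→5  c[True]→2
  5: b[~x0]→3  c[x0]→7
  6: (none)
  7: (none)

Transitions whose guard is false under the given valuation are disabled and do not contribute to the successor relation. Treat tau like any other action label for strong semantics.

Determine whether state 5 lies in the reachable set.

Answer: REACHABLE

Analysis:
Guard filter leaves 10 enabled edge(s).
Layer 0: {0}
Layer 1: {3,7}  total {0,3,7}
Layer 2: {5}  total {0,3,5,7}
Reachable = {0,3,5,7}
witness 5: tau·tau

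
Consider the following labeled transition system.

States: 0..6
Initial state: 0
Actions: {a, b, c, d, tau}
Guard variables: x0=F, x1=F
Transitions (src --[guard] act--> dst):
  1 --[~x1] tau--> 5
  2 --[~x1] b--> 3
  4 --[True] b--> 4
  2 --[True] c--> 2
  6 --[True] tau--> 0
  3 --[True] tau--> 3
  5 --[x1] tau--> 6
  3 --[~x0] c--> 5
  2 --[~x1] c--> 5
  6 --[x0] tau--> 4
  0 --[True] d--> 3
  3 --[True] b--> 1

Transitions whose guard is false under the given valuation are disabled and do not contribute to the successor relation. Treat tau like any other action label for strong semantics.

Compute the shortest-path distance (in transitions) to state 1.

Answer: 2

Trace:
Breadth-first toward 1:
  L0 = {0}
  L1 = {3}
  L2 = {1,5}
first hit 1 at d=2 via d·b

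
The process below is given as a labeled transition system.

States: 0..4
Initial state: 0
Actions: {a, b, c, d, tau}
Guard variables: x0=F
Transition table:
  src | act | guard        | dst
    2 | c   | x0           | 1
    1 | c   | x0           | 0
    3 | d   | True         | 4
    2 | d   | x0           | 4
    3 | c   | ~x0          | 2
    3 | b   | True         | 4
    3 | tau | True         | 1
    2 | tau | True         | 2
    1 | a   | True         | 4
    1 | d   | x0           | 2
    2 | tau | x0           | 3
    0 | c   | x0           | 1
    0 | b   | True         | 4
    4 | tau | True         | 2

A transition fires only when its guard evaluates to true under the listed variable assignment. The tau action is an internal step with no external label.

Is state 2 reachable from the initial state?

Answer: REACHABLE

Trace:
8 transition(s) survive guard evaluation.
L0 = {0}
L1 = {4}  cumulative {0,4}
L2 = {2}  cumulative {0,2,4}
Reach set: {0,2,4}
witness 2: b·tau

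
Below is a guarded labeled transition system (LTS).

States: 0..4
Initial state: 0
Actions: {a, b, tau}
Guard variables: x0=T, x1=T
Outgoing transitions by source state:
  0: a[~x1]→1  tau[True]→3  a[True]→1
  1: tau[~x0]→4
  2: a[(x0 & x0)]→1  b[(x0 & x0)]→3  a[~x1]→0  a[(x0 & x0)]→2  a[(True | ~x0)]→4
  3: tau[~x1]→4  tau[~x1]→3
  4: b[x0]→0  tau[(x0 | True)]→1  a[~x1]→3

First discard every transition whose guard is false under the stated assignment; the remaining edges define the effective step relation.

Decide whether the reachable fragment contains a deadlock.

Answer: DEADLOCK at state 1

Analysis:
Reach set: {0,1,3}
  0: a→1  tau→3  [deg 2]
  1: ∅  [no exit]
  3: ∅  [no exit]
trace reaching 1: a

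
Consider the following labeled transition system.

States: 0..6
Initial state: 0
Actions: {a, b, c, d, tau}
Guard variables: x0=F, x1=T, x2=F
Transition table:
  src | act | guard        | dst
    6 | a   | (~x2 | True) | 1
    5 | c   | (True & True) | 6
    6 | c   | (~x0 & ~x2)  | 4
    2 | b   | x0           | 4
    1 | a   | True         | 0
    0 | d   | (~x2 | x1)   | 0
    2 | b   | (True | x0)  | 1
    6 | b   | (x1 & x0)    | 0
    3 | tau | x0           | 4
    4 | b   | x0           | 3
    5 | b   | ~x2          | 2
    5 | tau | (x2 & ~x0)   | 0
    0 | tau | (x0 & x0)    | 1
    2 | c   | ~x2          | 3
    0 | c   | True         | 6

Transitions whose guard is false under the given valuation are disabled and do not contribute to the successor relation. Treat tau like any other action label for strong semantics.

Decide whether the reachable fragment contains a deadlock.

Answer: DEADLOCK at state 4

Analysis:
R = {0,1,4,6}
  0: c→6  d→0  [2 exit(s)]
  1: a→0  [1 exit(s)]
  4: ∅  [STUCK]
  6: a→1  c→4  [2 exit(s)]
Path to 4: c·c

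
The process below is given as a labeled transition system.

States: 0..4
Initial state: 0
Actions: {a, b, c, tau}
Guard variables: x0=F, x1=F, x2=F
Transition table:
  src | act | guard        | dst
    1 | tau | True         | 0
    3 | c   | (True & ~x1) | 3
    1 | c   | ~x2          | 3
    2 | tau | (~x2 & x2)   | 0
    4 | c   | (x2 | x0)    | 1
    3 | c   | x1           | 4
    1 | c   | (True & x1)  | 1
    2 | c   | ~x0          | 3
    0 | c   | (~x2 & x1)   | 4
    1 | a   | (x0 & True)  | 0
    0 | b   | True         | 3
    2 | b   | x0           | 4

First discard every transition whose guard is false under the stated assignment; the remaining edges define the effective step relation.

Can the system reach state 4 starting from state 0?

Answer: UNREACHABLE

Working:
Guard filter leaves 5 enabled edge(s).
Layer 0: {0}
Layer 1: {3}  now seen {0,3}
R = {0,3}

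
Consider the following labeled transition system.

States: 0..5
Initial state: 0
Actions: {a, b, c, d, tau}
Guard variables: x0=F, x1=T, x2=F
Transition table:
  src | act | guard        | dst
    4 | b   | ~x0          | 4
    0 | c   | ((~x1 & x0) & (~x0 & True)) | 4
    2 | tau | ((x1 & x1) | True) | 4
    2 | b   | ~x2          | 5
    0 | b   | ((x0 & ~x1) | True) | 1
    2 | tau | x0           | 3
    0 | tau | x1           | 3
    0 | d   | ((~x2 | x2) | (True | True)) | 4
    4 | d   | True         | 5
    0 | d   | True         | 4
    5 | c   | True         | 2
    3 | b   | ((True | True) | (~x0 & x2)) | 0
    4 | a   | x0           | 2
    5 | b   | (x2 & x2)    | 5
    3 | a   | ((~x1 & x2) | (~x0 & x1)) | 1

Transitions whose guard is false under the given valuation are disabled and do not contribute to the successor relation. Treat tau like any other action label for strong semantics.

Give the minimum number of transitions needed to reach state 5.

Answer: 2

Trace:
Breadth-first toward 5:
  depth 0: {0}
  depth 1: {1,3,4}
  depth 2: {5}
first hit 5 at d=2 via d·d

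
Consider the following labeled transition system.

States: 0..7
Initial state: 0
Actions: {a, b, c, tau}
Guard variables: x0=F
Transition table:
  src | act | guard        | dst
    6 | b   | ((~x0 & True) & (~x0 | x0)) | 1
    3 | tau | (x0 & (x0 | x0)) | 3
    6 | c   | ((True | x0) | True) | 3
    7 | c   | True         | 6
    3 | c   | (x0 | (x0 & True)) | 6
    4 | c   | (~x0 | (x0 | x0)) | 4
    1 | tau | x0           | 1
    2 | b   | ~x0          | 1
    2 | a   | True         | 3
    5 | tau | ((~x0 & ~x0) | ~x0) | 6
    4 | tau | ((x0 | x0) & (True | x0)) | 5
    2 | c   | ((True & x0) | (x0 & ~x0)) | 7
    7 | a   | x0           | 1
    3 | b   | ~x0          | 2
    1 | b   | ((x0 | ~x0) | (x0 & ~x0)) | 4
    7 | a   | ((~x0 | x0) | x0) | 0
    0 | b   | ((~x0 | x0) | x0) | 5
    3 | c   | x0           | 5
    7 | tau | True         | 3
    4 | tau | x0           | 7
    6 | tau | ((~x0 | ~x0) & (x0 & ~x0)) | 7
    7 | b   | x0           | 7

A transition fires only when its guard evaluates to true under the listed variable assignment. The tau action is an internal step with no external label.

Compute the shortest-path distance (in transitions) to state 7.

Breadth-first toward 7:
  Layer 0: {0}
  Layer 1: {5}
  Layer 2: {6}
  Layer 3: {1,3}
  Layer 4: {2,4}
7 never appears.

Answer: UNREACHABLE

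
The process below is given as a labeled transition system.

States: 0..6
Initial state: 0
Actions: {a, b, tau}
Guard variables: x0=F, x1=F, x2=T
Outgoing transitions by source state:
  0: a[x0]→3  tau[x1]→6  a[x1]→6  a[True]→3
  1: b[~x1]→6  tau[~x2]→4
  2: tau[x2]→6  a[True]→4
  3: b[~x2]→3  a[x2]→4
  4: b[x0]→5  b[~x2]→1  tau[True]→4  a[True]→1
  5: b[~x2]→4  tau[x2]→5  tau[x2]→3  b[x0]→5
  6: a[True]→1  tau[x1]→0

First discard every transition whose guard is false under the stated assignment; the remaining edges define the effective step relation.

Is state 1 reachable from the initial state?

Answer: REACHABLE

Analysis:
10 transition(s) survive guard evaluation.
L0 = {0}
L1 = {3}  cumulative {0,3}
L2 = {4}  cumulative {0,3,4}
L3 = {1}  cumulative {0,1,3,4}
L4 = {6}  cumulative {0,1,3,4,6}
Reach set: {0,1,3,4,6}
witness 1: a·a·a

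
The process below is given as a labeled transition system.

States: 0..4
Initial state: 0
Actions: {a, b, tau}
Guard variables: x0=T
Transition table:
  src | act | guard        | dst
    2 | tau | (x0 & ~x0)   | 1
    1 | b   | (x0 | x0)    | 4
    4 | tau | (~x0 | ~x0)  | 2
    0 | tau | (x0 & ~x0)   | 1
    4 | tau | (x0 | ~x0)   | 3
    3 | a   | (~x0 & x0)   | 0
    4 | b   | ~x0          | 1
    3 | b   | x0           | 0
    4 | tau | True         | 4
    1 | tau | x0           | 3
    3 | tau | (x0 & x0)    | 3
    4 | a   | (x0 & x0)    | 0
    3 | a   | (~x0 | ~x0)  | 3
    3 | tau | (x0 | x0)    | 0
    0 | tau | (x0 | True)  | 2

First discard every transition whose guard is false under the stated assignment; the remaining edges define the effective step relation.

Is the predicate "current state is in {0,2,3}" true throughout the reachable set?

Allowed set {0,2,3}
Reachable = {0,2}
  0: safe
  2: safe

Answer: INVARIANT HOLDS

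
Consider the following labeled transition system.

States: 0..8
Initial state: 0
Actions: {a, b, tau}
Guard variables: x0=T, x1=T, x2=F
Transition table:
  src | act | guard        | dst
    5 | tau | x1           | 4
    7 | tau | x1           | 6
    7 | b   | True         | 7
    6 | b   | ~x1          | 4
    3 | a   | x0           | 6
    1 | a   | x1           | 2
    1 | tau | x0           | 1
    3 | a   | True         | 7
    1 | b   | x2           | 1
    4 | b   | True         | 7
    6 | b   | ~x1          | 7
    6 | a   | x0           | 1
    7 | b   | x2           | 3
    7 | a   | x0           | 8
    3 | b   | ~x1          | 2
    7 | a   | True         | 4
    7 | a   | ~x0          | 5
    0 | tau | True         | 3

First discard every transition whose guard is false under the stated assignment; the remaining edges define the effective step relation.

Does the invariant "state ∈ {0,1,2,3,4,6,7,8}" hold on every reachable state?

Inv-set: {0,1,2,3,4,6,7,8}
Reachable = {0,1,2,3,4,6,7,8}
  0: safe
  1: safe
  2: safe
  3: safe
  4: safe
  6: safe
  7: safe
  8: safe

Answer: INVARIANT HOLDS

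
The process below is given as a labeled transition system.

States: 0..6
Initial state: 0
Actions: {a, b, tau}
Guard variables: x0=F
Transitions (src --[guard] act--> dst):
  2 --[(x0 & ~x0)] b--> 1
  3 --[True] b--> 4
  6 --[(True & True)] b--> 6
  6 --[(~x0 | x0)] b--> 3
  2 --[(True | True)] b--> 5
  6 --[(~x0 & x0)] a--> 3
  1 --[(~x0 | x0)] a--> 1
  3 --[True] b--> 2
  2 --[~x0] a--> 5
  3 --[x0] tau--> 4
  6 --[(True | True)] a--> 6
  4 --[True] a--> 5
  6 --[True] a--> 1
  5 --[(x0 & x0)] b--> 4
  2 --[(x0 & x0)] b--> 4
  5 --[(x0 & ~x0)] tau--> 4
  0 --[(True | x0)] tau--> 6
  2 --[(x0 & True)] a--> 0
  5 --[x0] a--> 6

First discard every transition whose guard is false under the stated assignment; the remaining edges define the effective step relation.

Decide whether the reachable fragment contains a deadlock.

Answer: DEADLOCK at state 5

Trace:
Reach set: {0,1,2,3,4,5,6}
  0: tau→6  [deg 1]
  1: a→1  [deg 1]
  2: a→5  b→5  [deg 2]
  3: b→2  b→4  [deg 2]
  4: a→5  [deg 1]
  5: ∅  [STUCK]
  6: a→1  a→6  b→3  b→6  [deg 4]
Path to 5: tau·b·b·b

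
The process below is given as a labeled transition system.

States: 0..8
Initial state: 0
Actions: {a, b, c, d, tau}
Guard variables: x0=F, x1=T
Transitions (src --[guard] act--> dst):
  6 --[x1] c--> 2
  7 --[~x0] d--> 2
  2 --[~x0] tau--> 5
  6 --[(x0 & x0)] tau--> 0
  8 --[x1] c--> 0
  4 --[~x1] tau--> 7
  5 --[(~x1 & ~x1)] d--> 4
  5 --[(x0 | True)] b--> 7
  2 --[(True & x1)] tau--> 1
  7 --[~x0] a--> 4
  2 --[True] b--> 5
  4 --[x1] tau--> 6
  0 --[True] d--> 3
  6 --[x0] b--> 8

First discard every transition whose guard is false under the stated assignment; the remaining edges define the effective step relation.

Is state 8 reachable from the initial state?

10 transition(s) survive guard evaluation.
Layer 0: {0}
Layer 1: {3}  cumulative {0,3}
R = {0,3}

Answer: UNREACHABLE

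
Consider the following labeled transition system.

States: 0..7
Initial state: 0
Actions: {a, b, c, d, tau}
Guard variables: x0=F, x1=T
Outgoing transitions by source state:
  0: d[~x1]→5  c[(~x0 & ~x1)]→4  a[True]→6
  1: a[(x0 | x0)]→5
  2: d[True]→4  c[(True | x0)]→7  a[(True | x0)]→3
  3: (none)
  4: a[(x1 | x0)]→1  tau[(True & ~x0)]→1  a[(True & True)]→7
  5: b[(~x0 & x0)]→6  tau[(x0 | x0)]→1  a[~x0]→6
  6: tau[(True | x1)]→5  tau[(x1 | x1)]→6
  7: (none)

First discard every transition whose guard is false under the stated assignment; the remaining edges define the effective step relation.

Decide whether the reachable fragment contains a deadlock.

Reachable = {0,5,6}
  0: a→6  [deg 1]
  5: a→6  [deg 1]
  6: tau→5  tau→6  [deg 2]

Answer: DEADLOCK-FREE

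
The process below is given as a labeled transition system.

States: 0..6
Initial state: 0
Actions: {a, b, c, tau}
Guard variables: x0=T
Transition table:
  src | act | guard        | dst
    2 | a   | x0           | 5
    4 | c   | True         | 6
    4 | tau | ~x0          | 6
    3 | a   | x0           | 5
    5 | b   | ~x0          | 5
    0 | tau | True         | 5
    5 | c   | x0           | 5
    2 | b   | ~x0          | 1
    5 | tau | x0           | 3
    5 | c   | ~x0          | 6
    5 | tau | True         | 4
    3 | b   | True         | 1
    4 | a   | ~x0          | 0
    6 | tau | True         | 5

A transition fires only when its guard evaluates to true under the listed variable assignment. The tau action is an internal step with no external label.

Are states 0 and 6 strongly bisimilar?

Answer: BISIMILAR

Analysis:
Compute ~ classes (split until stable):
  π0 = {{0,1,2,3,4,5,6}}
  π1 = {{0,6},{1},{2},{3},{4},{5}}
6 equivalence class(es) (converged in 2)
[0]={0,6}  [6]={0,6}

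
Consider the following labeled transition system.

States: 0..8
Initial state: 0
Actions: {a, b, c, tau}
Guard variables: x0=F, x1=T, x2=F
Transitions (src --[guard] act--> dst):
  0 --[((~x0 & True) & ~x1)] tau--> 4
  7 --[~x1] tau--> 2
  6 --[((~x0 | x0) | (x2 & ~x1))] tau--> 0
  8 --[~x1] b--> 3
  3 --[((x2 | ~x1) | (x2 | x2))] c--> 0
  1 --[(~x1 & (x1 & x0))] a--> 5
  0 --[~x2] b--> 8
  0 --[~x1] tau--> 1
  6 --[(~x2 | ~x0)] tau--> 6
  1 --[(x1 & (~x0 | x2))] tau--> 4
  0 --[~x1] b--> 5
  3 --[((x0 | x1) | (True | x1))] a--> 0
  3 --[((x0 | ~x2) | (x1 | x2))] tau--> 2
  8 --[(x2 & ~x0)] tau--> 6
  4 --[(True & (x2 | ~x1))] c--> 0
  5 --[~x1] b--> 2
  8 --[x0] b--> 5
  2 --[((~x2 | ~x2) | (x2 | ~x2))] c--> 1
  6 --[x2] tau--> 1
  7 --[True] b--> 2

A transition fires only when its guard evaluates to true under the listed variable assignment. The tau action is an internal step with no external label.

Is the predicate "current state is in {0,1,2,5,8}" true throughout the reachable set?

Allowed set {0,1,2,5,8}
R = {0,8}
  0: ok
  8: ok

Answer: INVARIANT HOLDS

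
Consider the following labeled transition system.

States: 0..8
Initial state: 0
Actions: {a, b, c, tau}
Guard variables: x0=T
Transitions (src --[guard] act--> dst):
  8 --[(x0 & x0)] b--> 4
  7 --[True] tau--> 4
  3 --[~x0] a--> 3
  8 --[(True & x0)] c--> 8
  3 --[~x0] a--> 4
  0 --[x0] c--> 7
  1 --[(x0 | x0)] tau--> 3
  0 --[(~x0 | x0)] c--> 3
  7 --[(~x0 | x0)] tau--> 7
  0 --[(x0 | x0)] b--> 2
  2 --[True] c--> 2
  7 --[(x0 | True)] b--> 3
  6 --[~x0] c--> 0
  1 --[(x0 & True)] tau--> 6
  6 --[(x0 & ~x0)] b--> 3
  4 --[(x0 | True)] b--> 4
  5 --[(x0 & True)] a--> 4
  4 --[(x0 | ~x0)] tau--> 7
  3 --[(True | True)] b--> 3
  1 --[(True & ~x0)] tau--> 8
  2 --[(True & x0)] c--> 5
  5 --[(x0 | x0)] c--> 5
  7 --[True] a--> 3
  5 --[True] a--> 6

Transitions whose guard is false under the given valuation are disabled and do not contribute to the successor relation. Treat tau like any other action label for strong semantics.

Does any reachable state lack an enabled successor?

Answer: DEADLOCK at state 6

Analysis:
Reach set: {0,2,3,4,5,6,7}
  0: b→2  c→3  c→7  [deg 3]
  2: c→2  c→5  [deg 2]
  3: b→3  [deg 1]
  4: b→4  tau→7  [deg 2]
  5: a→4  a→6  c→5  [deg 3]
  6: ∅  [deadlock]
  7: a→3  b→3  tau→4  tau→7  [deg 4]
Path to 6: b·c·a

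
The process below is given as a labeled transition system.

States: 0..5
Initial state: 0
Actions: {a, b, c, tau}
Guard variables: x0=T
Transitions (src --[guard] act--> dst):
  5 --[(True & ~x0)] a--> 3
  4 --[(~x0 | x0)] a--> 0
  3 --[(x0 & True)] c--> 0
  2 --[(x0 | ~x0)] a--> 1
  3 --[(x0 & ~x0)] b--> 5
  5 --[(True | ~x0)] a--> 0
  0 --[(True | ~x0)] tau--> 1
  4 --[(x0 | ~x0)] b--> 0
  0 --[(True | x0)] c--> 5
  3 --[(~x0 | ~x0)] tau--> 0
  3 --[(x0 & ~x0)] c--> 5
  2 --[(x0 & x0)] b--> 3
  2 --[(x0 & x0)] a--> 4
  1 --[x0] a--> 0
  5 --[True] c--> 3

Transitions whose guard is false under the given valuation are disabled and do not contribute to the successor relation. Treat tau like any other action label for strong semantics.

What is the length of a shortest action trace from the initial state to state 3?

Layered search for 3:
  depth 0: {0}
  depth 1: {1,5}
  depth 2: {3}
3 enters at depth 2; path c·c

Answer: 2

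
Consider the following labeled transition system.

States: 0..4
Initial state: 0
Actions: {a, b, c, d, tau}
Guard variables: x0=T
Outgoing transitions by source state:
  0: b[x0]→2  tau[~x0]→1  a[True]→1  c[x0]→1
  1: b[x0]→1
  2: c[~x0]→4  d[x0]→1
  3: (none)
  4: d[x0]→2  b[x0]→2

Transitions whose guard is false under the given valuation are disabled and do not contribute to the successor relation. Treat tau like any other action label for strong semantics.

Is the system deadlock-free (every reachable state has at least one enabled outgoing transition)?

Answer: DEADLOCK-FREE

Trace:
Reach set: {0,1,2}
  0: a→1  b→2  c→1  [3 out]
  1: b→1  [1 out]
  2: d→1  [1 out]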